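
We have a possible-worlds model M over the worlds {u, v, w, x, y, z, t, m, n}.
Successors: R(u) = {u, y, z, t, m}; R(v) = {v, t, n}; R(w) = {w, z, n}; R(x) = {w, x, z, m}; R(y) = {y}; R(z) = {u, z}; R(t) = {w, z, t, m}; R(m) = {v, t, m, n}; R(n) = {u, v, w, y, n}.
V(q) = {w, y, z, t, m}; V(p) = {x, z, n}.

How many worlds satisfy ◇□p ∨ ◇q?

Let φ = ◇□p ∨ ◇q. Evaluate φ at each world:
  u (successors {u, y, z, t, m}): φ is true.
  v (successors {v, t, n}): φ is true.
  w (successors {w, z, n}): φ is true.
  x (successors {w, x, z, m}): φ is true.
  y (successors {y}): φ is true.
  z (successors {u, z}): φ is true.
  t (successors {w, z, t, m}): φ is true.
  m (successors {v, t, m, n}): φ is true.
  n (successors {u, v, w, y, n}): φ is true.
For instance, at m:
  At m: ◇□p is false, ◇q is true, so ◇□p ∨ ◇q is true.
    At m: ◇□p requires □p at some successor in {v, t, m, n}.
      At v: □p is false.
      At t: □p is false.
      At m: □p is false.
      At n: □p is false.
    So ◇□p is false at m.
    At m: ◇q requires q at some successor in {v, t, m, n}.
      q holds at t, so ◇q is true at m.
Satisfying worlds: {u, v, w, x, y, z, t, m, n}

9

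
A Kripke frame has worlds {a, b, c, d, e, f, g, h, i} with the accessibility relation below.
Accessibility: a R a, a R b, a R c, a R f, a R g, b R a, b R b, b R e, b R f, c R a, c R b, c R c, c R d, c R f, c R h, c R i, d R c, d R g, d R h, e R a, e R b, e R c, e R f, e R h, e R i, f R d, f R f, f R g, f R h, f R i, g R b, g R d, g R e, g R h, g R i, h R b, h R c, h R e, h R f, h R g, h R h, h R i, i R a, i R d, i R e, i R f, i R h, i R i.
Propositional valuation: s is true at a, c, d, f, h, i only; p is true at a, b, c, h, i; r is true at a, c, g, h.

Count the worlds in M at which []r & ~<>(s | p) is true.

Let φ = []r & ~<>(s | p). Evaluate φ at each world:
  a (successors {a, b, c, f, g}): φ is false.
  b (successors {a, b, e, f}): φ is false.
  c (successors {a, b, c, d, f, h, i}): φ is false.
  d (successors {c, g, h}): φ is false.
  e (successors {a, b, c, f, h, i}): φ is false.
  f (successors {d, f, g, h, i}): φ is false.
  g (successors {b, d, e, h, i}): φ is false.
  h (successors {b, c, e, f, g, h, i}): φ is false.
  i (successors {a, d, e, f, h, i}): φ is false.
For instance, at h:
  At h: []r is false, ~<>(s | p) is false, so []r & ~<>(s | p) is false.
    At h: []r requires r at every successor {b, c, e, f, g, h, i}.
      r fails at b, so []r is false at h.
    At h: <>(s | p) is true, so ~<>(s | p) is false.
      At h: <>(s | p) requires s | p at some successor in {b, c, e, f, g, h, i}.
        s | p holds at b, so <>(s | p) is true at h.
Satisfying worlds: none.

0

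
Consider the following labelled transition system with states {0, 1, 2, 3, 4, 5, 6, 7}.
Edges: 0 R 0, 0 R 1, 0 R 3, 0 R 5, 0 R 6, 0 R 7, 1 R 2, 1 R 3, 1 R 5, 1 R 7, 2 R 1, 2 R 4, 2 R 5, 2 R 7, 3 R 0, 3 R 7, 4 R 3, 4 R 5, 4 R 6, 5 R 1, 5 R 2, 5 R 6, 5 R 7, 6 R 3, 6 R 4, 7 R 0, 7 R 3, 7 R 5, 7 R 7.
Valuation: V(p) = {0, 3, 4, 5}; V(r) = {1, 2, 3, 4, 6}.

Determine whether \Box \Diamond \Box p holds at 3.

No

Recall that \Box ψ holds at a world iff ψ holds at every accessible world, and \Diamond ψ holds iff ψ holds at some accessible world.
At 3: \Box \Diamond \Box p requires \Diamond \Box p at every successor {0, 7}.
  \Diamond \Box p fails at 7, so \Box \Diamond \Box p is false at 3.
    At 7: \Diamond \Box p requires \Box p at some successor in {0, 3, 5, 7}.
      At 0: \Box p is false.
      At 3: \Box p is false.
      At 5: \Box p is false.
      At 7: \Box p is false.
    So \Diamond \Box p is false at 7.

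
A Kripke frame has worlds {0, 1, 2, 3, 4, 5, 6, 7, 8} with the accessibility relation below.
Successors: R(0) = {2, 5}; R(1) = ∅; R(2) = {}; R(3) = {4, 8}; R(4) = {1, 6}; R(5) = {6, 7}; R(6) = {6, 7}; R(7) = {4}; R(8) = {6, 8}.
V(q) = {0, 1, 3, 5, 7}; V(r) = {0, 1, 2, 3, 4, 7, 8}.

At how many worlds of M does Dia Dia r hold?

Let φ = Dia Dia r. Evaluate φ at each world:
  0 (successors {2, 5}): φ is true.
  1 (successors ∅): φ is false.
  2 (successors ∅): φ is false.
  3 (successors {4, 8}): φ is true.
  4 (successors {1, 6}): φ is true.
  5 (successors {6, 7}): φ is true.
  6 (successors {6, 7}): φ is true.
  7 (successors {4}): φ is true.
  8 (successors {6, 8}): φ is true.
For instance, at 8:
  At 8: Dia Dia r requires Dia r at some successor in {6, 8}.
    Dia r holds at 6, so Dia Dia r is true at 8.
      At 6: Dia r requires r at some successor in {6, 7}.
        r holds at 7, so Dia r is true at 6.
Satisfying worlds: {0, 3, 4, 5, 6, 7, 8}

7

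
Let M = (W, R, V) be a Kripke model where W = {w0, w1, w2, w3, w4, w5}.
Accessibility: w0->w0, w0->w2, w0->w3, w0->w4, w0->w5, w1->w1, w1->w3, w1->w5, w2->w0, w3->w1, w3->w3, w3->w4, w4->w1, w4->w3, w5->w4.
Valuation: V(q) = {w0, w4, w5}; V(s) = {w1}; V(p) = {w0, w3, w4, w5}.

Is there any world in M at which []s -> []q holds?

Yes

Let φ = []s -> []q. Evaluate φ at each world:
  w0 (successors {w0, w2, w3, w4, w5}): φ is true.
  w1 (successors {w1, w3, w5}): φ is true.
  w2 (successors {w0}): φ is true.
  w3 (successors {w1, w3, w4}): φ is true.
  w4 (successors {w1, w3}): φ is true.
  w5 (successors {w4}): φ is true.
Detail at w0 (witness):
  At w0: []s is false, []q is false, so []s -> []q is true.
    At w0: []s requires s at every successor {w0, w2, w3, w4, w5}.
      s fails at w0, so []s is false at w0.
    At w0: []q requires q at every successor {w0, w2, w3, w4, w5}.
      q fails at w2, so []q is false at w0.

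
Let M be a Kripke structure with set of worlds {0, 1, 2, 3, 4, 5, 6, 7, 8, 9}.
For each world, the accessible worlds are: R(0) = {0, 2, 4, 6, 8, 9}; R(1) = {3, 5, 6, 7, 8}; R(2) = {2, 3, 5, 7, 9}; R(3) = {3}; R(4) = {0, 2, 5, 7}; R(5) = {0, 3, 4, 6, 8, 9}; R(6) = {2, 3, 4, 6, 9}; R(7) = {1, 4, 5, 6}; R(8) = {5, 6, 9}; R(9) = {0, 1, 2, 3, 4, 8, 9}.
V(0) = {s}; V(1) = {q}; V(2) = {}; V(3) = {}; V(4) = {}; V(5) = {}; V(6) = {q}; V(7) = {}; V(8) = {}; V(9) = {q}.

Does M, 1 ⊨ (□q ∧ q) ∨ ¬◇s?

Yes

At 1: □q ∧ q is false, ¬◇s is true, so (□q ∧ q) ∨ ¬◇s is true.
  At 1: □q is false, q is true, so □q ∧ q is false.
    At 1: □q requires q at every successor {3, 5, 6, 7, 8}.
      q fails at 3, so □q is false at 1.
  At 1: ◇s is false, so ¬◇s is true.
    At 1: ◇s requires s at some successor in {3, 5, 6, 7, 8}.
      At 3: s is false.
      At 5: s is false.
      At 6: s is false.
      At 7: s is false.
      At 8: s is false.
    So ◇s is false at 1.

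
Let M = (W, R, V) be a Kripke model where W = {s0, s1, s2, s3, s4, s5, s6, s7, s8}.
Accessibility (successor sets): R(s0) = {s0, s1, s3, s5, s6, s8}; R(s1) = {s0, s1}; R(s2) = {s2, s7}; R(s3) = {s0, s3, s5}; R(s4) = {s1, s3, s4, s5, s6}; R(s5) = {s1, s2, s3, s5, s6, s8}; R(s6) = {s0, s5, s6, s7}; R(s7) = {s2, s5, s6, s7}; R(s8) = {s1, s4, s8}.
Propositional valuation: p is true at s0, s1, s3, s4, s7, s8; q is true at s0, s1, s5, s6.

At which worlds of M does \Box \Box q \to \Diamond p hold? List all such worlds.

Let φ = \Box \Box q \to \Diamond p. Evaluate φ at each world:
  s0 (successors {s0, s1, s3, s5, s6, s8}): φ is true.
  s1 (successors {s0, s1}): φ is true.
  s2 (successors {s2, s7}): φ is true.
  s3 (successors {s0, s3, s5}): φ is true.
  s4 (successors {s1, s3, s4, s5, s6}): φ is true.
  s5 (successors {s1, s2, s3, s5, s6, s8}): φ is true.
  s6 (successors {s0, s5, s6, s7}): φ is true.
  s7 (successors {s2, s5, s6, s7}): φ is true.
  s8 (successors {s1, s4, s8}): φ is true.
For instance, at s3:
  At s3: \Box \Box q is false, \Diamond p is true, so \Box \Box q \to \Diamond p is true.
    At s3: \Box \Box q requires \Box q at every successor {s0, s3, s5}.
      \Box q fails at s0, so \Box \Box q is false at s3.
    At s3: \Diamond p requires p at some successor in {s0, s3, s5}.
      p holds at s0, so \Diamond p is true at s3.
Satisfying worlds: {s0, s1, s2, s3, s4, s5, s6, s7, s8}

s0, s1, s2, s3, s4, s5, s6, s7, s8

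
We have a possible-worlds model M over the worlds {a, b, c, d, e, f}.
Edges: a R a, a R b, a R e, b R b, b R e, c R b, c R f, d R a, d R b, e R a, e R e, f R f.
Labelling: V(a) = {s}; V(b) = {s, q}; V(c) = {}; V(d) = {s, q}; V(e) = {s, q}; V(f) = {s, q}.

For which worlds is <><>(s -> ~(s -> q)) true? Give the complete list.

a, b, d, e

Let φ = <><>(s -> ~(s -> q)). Evaluate φ at each world:
  a (successors {a, b, e}): φ is true.
  b (successors {b, e}): φ is true.
  c (successors {b, f}): φ is false.
  d (successors {a, b}): φ is true.
  e (successors {a, e}): φ is true.
  f (successors {f}): φ is false.
For instance, at c:
  At c: <><>(s -> ~(s -> q)) requires <>(s -> ~(s -> q)) at some successor in {b, f}.
    At b: <>(s -> ~(s -> q)) is false.
    At f: <>(s -> ~(s -> q)) is false.
  So <><>(s -> ~(s -> q)) is false at c.
Satisfying worlds: {a, b, d, e}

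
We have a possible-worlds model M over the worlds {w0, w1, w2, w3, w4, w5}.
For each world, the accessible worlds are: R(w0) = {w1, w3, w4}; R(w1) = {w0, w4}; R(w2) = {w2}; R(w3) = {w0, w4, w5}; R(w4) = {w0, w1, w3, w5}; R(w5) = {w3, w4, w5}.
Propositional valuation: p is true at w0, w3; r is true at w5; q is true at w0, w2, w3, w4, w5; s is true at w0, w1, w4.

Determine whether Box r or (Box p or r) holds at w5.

Recall that Box ψ holds at a world iff ψ holds at every accessible world, and Dia ψ holds iff ψ holds at some accessible world.
At w5: Box r is false, Box p or r is true, so Box r or (Box p or r) is true.
  At w5: Box r requires r at every successor {w3, w4, w5}.
    r fails at w3, so Box r is false at w5.
  At w5: Box p is false, r is true, so Box p or r is true.
    At w5: Box p requires p at every successor {w3, w4, w5}.
      p fails at w4, so Box p is false at w5.

Yes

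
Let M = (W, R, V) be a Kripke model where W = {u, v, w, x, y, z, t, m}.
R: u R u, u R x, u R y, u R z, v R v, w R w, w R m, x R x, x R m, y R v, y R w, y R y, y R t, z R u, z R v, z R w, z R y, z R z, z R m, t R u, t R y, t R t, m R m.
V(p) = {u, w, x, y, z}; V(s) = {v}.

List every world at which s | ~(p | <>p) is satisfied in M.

v, m

Let φ = s | ~(p | <>p). Evaluate φ at each world:
  u (successors {u, x, y, z}): φ is false.
  v (successors {v}): φ is true.
  w (successors {w, m}): φ is false.
  x (successors {x, m}): φ is false.
  y (successors {v, w, y, t}): φ is false.
  z (successors {u, v, w, y, z, m}): φ is false.
  t (successors {u, y, t}): φ is false.
  m (successors {m}): φ is true.
For instance, at x:
  At x: s is false, ~(p | <>p) is false, so s | ~(p | <>p) is false.
    At x: p | <>p is true, so ~(p | <>p) is false.
      At x: p is true, <>p is true, so p | <>p is true.
Satisfying worlds: {v, m}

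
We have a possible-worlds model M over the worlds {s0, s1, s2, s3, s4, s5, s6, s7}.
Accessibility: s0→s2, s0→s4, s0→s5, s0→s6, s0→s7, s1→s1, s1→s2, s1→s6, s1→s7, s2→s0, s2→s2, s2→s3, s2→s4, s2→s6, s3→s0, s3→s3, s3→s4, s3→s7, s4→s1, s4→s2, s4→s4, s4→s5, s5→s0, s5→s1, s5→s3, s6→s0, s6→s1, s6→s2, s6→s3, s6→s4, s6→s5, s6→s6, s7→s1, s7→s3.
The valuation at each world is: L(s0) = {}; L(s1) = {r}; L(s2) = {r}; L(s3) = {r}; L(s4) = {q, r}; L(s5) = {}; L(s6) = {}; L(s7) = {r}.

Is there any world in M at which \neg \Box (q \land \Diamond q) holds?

Yes

Let φ = \neg \Box (q \land \Diamond q). Evaluate φ at each world:
  s0 (successors {s2, s4, s5, s6, s7}): φ is true.
  s1 (successors {s1, s2, s6, s7}): φ is true.
  s2 (successors {s0, s2, s3, s4, s6}): φ is true.
  s3 (successors {s0, s3, s4, s7}): φ is true.
  s4 (successors {s1, s2, s4, s5}): φ is true.
  s5 (successors {s0, s1, s3}): φ is true.
  s6 (successors {s0, s1, s2, s3, s4, s5, s6}): φ is true.
  s7 (successors {s1, s3}): φ is true.
Detail at s0 (witness):
  At s0: \Box (q \land \Diamond q) is false, so \neg \Box (q \land \Diamond q) is true.
    At s0: \Box (q \land \Diamond q) requires q \land \Diamond q at every successor {s2, s4, s5, s6, s7}.
      q \land \Diamond q fails at s2, so \Box (q \land \Diamond q) is false at s0.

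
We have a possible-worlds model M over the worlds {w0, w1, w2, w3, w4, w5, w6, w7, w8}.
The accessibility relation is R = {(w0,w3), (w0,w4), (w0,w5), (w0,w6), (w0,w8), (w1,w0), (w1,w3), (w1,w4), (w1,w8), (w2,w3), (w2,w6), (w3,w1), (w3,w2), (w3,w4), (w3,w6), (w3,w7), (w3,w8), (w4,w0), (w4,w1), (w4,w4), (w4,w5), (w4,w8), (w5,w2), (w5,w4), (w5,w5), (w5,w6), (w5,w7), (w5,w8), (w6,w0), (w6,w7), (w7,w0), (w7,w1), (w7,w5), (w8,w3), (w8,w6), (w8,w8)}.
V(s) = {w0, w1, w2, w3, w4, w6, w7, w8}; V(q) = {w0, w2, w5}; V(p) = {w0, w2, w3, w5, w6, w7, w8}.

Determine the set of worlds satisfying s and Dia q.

Recall that Dia ψ holds at a world iff ψ holds at some accessible world.
Let φ = s and Dia q. Evaluate φ at each world:
  w0 (successors {w3, w4, w5, w6, w8}): φ is true.
  w1 (successors {w0, w3, w4, w8}): φ is true.
  w2 (successors {w3, w6}): φ is false.
  w3 (successors {w1, w2, w4, w6, w7, w8}): φ is true.
  w4 (successors {w0, w1, w4, w5, w8}): φ is true.
  w5 (successors {w2, w4, w5, w6, w7, w8}): φ is false.
  w6 (successors {w0, w7}): φ is true.
  w7 (successors {w0, w1, w5}): φ is true.
  w8 (successors {w3, w6, w8}): φ is false.
For instance, at w6:
  At w6: s is true, Dia q is true, so s and Dia q is true.
    At w6: Dia q requires q at some successor in {w0, w7}.
      q holds at w0, so Dia q is true at w6.
Satisfying worlds: {w0, w1, w3, w4, w6, w7}

w0, w1, w3, w4, w6, w7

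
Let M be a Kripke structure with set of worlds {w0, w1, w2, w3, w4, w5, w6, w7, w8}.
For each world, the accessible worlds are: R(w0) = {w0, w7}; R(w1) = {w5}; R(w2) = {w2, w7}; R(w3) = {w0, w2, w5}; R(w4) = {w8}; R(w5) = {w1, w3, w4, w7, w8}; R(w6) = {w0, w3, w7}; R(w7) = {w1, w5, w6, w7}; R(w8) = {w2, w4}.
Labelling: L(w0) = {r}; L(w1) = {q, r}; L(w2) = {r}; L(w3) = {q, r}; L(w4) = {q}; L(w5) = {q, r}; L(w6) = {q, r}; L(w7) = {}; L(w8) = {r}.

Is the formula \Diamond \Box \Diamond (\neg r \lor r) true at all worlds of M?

Let φ = \Diamond \Box \Diamond (\neg r \lor r). Evaluate φ at each world:
  w0 (successors {w0, w7}): φ is true.
  w1 (successors {w5}): φ is true.
  w2 (successors {w2, w7}): φ is true.
  w3 (successors {w0, w2, w5}): φ is true.
  w4 (successors {w8}): φ is true.
  w5 (successors {w1, w3, w4, w7, w8}): φ is true.
  w6 (successors {w0, w3, w7}): φ is true.
  w7 (successors {w1, w5, w6, w7}): φ is true.
  w8 (successors {w2, w4}): φ is true.
For instance, at w6:
  At w6: \Diamond \Box \Diamond (\neg r \lor r) requires \Box \Diamond (\neg r \lor r) at some successor in {w0, w3, w7}.
    \Box \Diamond (\neg r \lor r) holds at w0, so \Diamond \Box \Diamond (\neg r \lor r) is true at w6.
      At w0: \Box \Diamond (\neg r \lor r) requires \Diamond (\neg r \lor r) at every successor {w0, w7}.
        At w0: \Diamond (\neg r \lor r) is true.
        At w7: \Diamond (\neg r \lor r) is true.
      So \Box \Diamond (\neg r \lor r) is true at w0.

Yes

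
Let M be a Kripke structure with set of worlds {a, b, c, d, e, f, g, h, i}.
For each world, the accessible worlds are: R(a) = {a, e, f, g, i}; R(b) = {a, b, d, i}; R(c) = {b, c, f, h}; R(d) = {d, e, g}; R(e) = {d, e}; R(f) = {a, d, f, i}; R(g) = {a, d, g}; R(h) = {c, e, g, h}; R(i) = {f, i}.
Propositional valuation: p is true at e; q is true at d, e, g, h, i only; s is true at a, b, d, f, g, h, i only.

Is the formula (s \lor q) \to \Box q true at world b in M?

No

Recall that \Box ψ holds at a world iff ψ holds at every accessible world, and \Diamond ψ holds iff ψ holds at some accessible world.
At b: s \lor q is true, \Box q is false, so (s \lor q) \to \Box q is false.
  At b: \Box q requires q at every successor {a, b, d, i}.
    q fails at a, so \Box q is false at b.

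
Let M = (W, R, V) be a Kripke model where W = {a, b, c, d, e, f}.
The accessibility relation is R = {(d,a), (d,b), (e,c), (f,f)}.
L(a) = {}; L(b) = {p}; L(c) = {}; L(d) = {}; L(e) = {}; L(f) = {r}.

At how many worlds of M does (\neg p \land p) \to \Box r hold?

6

Recall that \Box ψ holds at a world iff ψ holds at every accessible world, and \Diamond ψ holds iff ψ holds at some accessible world.
Let φ = (\neg p \land p) \to \Box r. Evaluate φ at each world:
  a (successors ∅): φ is true.
  b (successors ∅): φ is true.
  c (successors ∅): φ is true.
  d (successors {a, b}): φ is true.
  e (successors {c}): φ is true.
  f (successors {f}): φ is true.
For instance, at e:
  At e: \neg p \land p is false, \Box r is false, so (\neg p \land p) \to \Box r is true.
    At e: \Box r requires r at every successor {c}.
      r fails at c, so \Box r is false at e.
Satisfying worlds: {a, b, c, d, e, f}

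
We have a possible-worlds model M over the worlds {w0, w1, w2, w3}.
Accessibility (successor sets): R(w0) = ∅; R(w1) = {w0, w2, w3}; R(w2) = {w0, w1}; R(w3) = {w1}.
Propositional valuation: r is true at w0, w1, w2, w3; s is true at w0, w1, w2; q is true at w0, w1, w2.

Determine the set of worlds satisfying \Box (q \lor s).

Let φ = \Box (q \lor s). Evaluate φ at each world:
  w0 (successors ∅): φ is true.
  w1 (successors {w0, w2, w3}): φ is false.
  w2 (successors {w0, w1}): φ is true.
  w3 (successors {w1}): φ is true.
For instance, at w1:
  At w1: \Box (q \lor s) requires q \lor s at every successor {w0, w2, w3}.
    q \lor s fails at w3, so \Box (q \lor s) is false at w1.
Satisfying worlds: {w0, w2, w3}

w0, w2, w3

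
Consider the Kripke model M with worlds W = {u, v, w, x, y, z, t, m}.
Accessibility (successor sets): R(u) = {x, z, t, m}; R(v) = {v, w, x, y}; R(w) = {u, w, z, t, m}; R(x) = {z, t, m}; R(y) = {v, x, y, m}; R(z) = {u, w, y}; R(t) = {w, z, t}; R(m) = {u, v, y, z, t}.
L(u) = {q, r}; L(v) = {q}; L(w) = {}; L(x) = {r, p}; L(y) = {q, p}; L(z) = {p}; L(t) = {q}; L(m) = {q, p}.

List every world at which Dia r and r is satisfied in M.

Let φ = Dia r and r. Evaluate φ at each world:
  u (successors {x, z, t, m}): φ is true.
  v (successors {v, w, x, y}): φ is false.
  w (successors {u, w, z, t, m}): φ is false.
  x (successors {z, t, m}): φ is false.
  y (successors {v, x, y, m}): φ is false.
  z (successors {u, w, y}): φ is false.
  t (successors {w, z, t}): φ is false.
  m (successors {u, v, y, z, t}): φ is false.
For instance, at u:
  At u: Dia r is true, r is true, so Dia r and r is true.
    At u: Dia r requires r at some successor in {x, z, t, m}.
      r holds at x, so Dia r is true at u.
Satisfying worlds: {u}

u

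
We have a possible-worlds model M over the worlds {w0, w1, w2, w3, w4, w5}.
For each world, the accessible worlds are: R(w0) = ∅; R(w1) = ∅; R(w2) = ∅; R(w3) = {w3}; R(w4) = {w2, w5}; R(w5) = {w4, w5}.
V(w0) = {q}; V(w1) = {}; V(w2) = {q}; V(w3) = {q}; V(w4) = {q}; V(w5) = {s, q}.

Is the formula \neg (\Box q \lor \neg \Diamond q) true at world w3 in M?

No

Recall that \Box ψ holds at a world iff ψ holds at every accessible world, and \Diamond ψ holds iff ψ holds at some accessible world.
At w3: \Box q \lor \neg \Diamond q is true, so \neg (\Box q \lor \neg \Diamond q) is false.
  At w3: \Box q is true, \neg \Diamond q is false, so \Box q \lor \neg \Diamond q is true.
    At w3: \Box q requires q at every successor {w3}.
      At w3: q is true.
    So \Box q is true at w3.
    At w3: \Diamond q is true, so \neg \Diamond q is false.
      At w3: \Diamond q requires q at some successor in {w3}.
        q holds at w3, so \Diamond q is true at w3.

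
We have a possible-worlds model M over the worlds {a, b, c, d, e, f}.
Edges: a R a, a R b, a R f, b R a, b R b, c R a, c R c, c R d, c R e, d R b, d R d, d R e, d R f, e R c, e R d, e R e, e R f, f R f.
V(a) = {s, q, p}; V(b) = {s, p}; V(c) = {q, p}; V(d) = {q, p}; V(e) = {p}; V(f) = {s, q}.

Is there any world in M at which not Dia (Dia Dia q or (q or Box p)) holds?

Let φ = not Dia (Dia Dia q or (q or Box p)). Evaluate φ at each world:
  a (successors {a, b, f}): φ is false.
  b (successors {a, b}): φ is false.
  c (successors {a, c, d, e}): φ is false.
  d (successors {b, d, e, f}): φ is false.
  e (successors {c, d, e, f}): φ is false.
  f (successors {f}): φ is false.
For instance, at f:
  At f: Dia (Dia Dia q or (q or Box p)) is true, so not Dia (Dia Dia q or (q or Box p)) is false.
    At f: Dia (Dia Dia q or (q or Box p)) requires Dia Dia q or (q or Box p) at some successor in {f}.
      Dia Dia q or (q or Box p) holds at f, so Dia (Dia Dia q or (q or Box p)) is true at f.

No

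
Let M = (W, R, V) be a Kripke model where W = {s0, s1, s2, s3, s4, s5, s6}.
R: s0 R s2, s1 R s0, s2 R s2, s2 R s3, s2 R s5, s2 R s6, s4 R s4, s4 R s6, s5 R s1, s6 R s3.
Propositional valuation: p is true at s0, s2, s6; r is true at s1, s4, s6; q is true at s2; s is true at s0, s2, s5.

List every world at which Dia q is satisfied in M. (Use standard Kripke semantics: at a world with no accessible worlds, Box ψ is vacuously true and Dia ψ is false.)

Let φ = Dia q. Evaluate φ at each world:
  s0 (successors {s2}): φ is true.
  s1 (successors {s0}): φ is false.
  s2 (successors {s2, s3, s5, s6}): φ is true.
  s3 (successors ∅): φ is false.
  s4 (successors {s4, s6}): φ is false.
  s5 (successors {s1}): φ is false.
  s6 (successors {s3}): φ is false.
For instance, at s1:
  At s1: Dia q requires q at some successor in {s0}.
    At s0: q is false.
  So Dia q is false at s1.
Satisfying worlds: {s0, s2}

s0, s2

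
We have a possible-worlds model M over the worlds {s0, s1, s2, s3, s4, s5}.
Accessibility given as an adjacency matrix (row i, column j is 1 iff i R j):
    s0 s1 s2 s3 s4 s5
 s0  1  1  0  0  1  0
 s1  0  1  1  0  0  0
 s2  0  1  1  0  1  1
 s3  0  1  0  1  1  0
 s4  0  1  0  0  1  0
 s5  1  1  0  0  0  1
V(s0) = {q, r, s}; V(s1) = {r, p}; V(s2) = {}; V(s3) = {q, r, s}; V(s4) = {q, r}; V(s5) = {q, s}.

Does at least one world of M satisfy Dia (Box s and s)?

No

Recall that Box ψ holds at a world iff ψ holds at every accessible world, and Dia ψ holds iff ψ holds at some accessible world.
Let φ = Dia (Box s and s). Evaluate φ at each world:
  s0 (successors {s0, s1, s4}): φ is false.
  s1 (successors {s1, s2}): φ is false.
  s2 (successors {s1, s2, s4, s5}): φ is false.
  s3 (successors {s1, s3, s4}): φ is false.
  s4 (successors {s1, s4}): φ is false.
  s5 (successors {s0, s1, s5}): φ is false.
For instance, at s4:
  At s4: Dia (Box s and s) requires Box s and s at some successor in {s1, s4}.
    At s1: Box s and s is false.
    At s4: Box s and s is false.
  So Dia (Box s and s) is false at s4.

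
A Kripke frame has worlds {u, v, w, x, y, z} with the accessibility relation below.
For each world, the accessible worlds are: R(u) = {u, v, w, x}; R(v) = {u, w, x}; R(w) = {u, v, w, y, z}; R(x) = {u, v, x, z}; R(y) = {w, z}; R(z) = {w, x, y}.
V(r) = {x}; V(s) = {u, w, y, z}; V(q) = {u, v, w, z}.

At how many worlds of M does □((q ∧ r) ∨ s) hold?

1

Let φ = □((q ∧ r) ∨ s). Evaluate φ at each world:
  u (successors {u, v, w, x}): φ is false.
  v (successors {u, w, x}): φ is false.
  w (successors {u, v, w, y, z}): φ is false.
  x (successors {u, v, x, z}): φ is false.
  y (successors {w, z}): φ is true.
  z (successors {w, x, y}): φ is false.
For instance, at y:
  At y: □((q ∧ r) ∨ s) requires (q ∧ r) ∨ s at every successor {w, z}.
    At w: (q ∧ r) ∨ s is true.
    At z: (q ∧ r) ∨ s is true.
  So □((q ∧ r) ∨ s) is true at y.
Satisfying worlds: {y}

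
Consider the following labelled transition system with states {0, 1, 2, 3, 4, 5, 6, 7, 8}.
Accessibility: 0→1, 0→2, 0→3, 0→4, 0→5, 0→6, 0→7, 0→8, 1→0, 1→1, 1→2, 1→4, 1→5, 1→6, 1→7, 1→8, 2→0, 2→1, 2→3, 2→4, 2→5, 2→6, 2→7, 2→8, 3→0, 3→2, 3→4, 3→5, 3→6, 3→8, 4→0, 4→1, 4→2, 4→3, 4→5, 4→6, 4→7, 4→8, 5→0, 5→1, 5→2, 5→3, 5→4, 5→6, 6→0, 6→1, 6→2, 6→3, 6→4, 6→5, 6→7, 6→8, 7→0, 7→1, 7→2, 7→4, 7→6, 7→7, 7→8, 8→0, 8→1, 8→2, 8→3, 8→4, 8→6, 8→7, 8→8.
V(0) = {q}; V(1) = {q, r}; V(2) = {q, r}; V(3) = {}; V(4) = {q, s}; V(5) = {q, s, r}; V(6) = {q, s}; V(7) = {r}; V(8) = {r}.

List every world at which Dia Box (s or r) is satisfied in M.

none

Recall that Box ψ holds at a world iff ψ holds at every accessible world, and Dia ψ holds iff ψ holds at some accessible world.
Let φ = Dia Box (s or r). Evaluate φ at each world:
  0 (successors {1, 2, 3, 4, 5, 6, 7, 8}): φ is false.
  1 (successors {0, 1, 2, 4, 5, 6, 7, 8}): φ is false.
  2 (successors {0, 1, 3, 4, 5, 6, 7, 8}): φ is false.
  3 (successors {0, 2, 4, 5, 6, 8}): φ is false.
  4 (successors {0, 1, 2, 3, 5, 6, 7, 8}): φ is false.
  5 (successors {0, 1, 2, 3, 4, 6}): φ is false.
  6 (successors {0, 1, 2, 3, 4, 5, 7, 8}): φ is false.
  7 (successors {0, 1, 2, 4, 6, 7, 8}): φ is false.
  8 (successors {0, 1, 2, 3, 4, 6, 7, 8}): φ is false.
For instance, at 0:
  At 0: Dia Box (s or r) requires Box (s or r) at some successor in {1, 2, 3, 4, 5, 6, 7, 8}.
    At 1: Box (s or r) is false.
    At 2: Box (s or r) is false.
    At 3: Box (s or r) is false.
    At 4: Box (s or r) is false.
    At 5: Box (s or r) is false.
    At 6: Box (s or r) is false.
    At 7: Box (s or r) is false.
    At 8: Box (s or r) is false.
  So Dia Box (s or r) is false at 0.
Satisfying worlds: none.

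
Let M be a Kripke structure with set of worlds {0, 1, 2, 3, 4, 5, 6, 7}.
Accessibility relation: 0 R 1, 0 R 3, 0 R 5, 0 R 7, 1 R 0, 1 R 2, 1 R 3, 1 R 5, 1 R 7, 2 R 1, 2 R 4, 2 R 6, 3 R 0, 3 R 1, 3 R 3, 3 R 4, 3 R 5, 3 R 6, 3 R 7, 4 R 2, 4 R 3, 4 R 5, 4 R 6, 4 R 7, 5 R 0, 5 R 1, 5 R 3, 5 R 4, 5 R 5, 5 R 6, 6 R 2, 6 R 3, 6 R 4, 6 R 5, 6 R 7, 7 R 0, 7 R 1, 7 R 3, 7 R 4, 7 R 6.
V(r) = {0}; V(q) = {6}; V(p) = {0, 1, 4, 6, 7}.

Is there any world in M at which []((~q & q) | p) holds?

Yes

Recall that []ψ holds at a world iff ψ holds at every accessible world, and <>ψ holds iff ψ holds at some accessible world.
Let φ = []((~q & q) | p). Evaluate φ at each world:
  0 (successors {1, 3, 5, 7}): φ is false.
  1 (successors {0, 2, 3, 5, 7}): φ is false.
  2 (successors {1, 4, 6}): φ is true.
  3 (successors {0, 1, 3, 4, 5, 6, 7}): φ is false.
  4 (successors {2, 3, 5, 6, 7}): φ is false.
  5 (successors {0, 1, 3, 4, 5, 6}): φ is false.
  6 (successors {2, 3, 4, 5, 7}): φ is false.
  7 (successors {0, 1, 3, 4, 6}): φ is false.
Detail at 2 (witness):
  At 2: []((~q & q) | p) requires (~q & q) | p at every successor {1, 4, 6}.
    At 1: (~q & q) | p is true.
    At 4: (~q & q) | p is true.
    At 6: (~q & q) | p is true.
  So []((~q & q) | p) is true at 2.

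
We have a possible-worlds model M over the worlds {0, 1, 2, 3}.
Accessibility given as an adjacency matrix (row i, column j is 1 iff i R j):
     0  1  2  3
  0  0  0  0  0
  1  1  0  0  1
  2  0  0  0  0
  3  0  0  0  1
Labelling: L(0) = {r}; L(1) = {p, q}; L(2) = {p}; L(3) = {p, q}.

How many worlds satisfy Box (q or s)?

Recall that Box ψ holds at a world iff ψ holds at every accessible world, and Dia ψ holds iff ψ holds at some accessible world.
Let φ = Box (q or s). Evaluate φ at each world:
  0 (successors ∅): φ is true.
  1 (successors {0, 3}): φ is false.
  2 (successors ∅): φ is true.
  3 (successors {3}): φ is true.
For instance, at 1:
  At 1: Box (q or s) requires q or s at every successor {0, 3}.
    q or s fails at 0, so Box (q or s) is false at 1.
Satisfying worlds: {0, 2, 3}

3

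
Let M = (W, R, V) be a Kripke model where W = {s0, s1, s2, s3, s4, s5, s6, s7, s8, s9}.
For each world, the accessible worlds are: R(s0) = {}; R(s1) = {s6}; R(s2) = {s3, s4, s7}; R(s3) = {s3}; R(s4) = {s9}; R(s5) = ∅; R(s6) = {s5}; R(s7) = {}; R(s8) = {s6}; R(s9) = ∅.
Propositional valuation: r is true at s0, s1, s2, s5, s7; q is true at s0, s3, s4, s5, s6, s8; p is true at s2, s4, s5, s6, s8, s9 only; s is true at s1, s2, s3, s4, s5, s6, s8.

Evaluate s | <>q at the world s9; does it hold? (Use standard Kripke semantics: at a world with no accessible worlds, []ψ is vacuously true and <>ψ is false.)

No

At s9: s is false, <>q is false, so s | <>q is false.
  At s9: no accessible worlds, so <>q is false.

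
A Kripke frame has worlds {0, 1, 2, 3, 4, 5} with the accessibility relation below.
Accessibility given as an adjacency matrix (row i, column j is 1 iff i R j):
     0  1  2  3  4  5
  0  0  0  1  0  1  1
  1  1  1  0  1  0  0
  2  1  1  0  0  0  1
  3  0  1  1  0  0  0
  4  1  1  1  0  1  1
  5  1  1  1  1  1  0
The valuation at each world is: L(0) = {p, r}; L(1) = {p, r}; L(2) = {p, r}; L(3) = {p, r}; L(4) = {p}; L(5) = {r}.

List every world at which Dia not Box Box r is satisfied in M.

Let φ = Dia not Box Box r. Evaluate φ at each world:
  0 (successors {2, 4, 5}): φ is true.
  1 (successors {0, 1, 3}): φ is true.
  2 (successors {0, 1, 5}): φ is true.
  3 (successors {1, 2}): φ is true.
  4 (successors {0, 1, 2, 4, 5}): φ is true.
  5 (successors {0, 1, 2, 3, 4}): φ is true.
For instance, at 1:
  At 1: Dia not Box Box r requires not Box Box r at some successor in {0, 1, 3}.
    not Box Box r holds at 0, so Dia not Box Box r is true at 1.
      At 0: Box Box r is false, so not Box Box r is true.
Satisfying worlds: {0, 1, 2, 3, 4, 5}

0, 1, 2, 3, 4, 5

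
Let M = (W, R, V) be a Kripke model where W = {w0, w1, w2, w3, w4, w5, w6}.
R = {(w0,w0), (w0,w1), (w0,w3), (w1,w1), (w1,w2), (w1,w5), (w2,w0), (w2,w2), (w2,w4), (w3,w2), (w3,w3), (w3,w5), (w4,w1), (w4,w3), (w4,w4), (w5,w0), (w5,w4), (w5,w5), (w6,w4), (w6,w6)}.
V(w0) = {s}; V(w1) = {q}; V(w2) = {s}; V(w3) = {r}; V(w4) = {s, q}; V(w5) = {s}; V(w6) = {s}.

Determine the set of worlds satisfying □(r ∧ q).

Let φ = □(r ∧ q). Evaluate φ at each world:
  w0 (successors {w0, w1, w3}): φ is false.
  w1 (successors {w1, w2, w5}): φ is false.
  w2 (successors {w0, w2, w4}): φ is false.
  w3 (successors {w2, w3, w5}): φ is false.
  w4 (successors {w1, w3, w4}): φ is false.
  w5 (successors {w0, w4, w5}): φ is false.
  w6 (successors {w4, w6}): φ is false.
For instance, at w4:
  At w4: □(r ∧ q) requires r ∧ q at every successor {w1, w3, w4}.
    r ∧ q fails at w1, so □(r ∧ q) is false at w4.
Satisfying worlds: none.

none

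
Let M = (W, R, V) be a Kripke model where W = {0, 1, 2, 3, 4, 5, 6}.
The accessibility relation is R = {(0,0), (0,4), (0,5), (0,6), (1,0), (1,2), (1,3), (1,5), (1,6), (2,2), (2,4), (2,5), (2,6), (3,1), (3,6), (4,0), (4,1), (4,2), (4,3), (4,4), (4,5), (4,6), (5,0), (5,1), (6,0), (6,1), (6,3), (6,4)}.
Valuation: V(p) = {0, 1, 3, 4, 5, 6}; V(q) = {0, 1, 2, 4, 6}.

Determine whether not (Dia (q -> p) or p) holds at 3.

At 3: Dia (q -> p) or p is true, so not (Dia (q -> p) or p) is false.
  At 3: Dia (q -> p) is true, p is true, so Dia (q -> p) or p is true.
    At 3: Dia (q -> p) requires q -> p at some successor in {1, 6}.
      q -> p holds at 1, so Dia (q -> p) is true at 3.

No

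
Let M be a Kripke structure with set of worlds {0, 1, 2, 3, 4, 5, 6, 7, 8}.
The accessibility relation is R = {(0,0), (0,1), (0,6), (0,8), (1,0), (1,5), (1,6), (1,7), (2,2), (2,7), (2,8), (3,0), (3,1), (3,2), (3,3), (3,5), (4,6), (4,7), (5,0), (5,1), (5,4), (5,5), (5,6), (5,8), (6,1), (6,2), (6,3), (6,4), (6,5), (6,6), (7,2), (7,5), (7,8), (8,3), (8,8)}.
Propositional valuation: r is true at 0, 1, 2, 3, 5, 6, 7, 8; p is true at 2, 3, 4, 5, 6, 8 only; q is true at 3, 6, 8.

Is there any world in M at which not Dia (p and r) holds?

No

Let φ = not Dia (p and r). Evaluate φ at each world:
  0 (successors {0, 1, 6, 8}): φ is false.
  1 (successors {0, 5, 6, 7}): φ is false.
  2 (successors {2, 7, 8}): φ is false.
  3 (successors {0, 1, 2, 3, 5}): φ is false.
  4 (successors {6, 7}): φ is false.
  5 (successors {0, 1, 4, 5, 6, 8}): φ is false.
  6 (successors {1, 2, 3, 4, 5, 6}): φ is false.
  7 (successors {2, 5, 8}): φ is false.
  8 (successors {3, 8}): φ is false.
For instance, at 8:
  At 8: Dia (p and r) is true, so not Dia (p and r) is false.
    At 8: Dia (p and r) requires p and r at some successor in {3, 8}.
      p and r holds at 3, so Dia (p and r) is true at 8.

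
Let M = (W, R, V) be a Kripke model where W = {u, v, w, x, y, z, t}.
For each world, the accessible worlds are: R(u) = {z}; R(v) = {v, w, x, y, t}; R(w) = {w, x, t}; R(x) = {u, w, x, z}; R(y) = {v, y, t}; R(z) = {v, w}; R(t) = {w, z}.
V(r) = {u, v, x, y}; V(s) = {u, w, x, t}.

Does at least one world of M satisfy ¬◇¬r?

Recall that ◇ψ holds at a world iff ψ holds at some accessible world.
Let φ = ¬◇¬r. Evaluate φ at each world:
  u (successors {z}): φ is false.
  v (successors {v, w, x, y, t}): φ is false.
  w (successors {w, x, t}): φ is false.
  x (successors {u, w, x, z}): φ is false.
  y (successors {v, y, t}): φ is false.
  z (successors {v, w}): φ is false.
  t (successors {w, z}): φ is false.
For instance, at z:
  At z: ◇¬r is true, so ¬◇¬r is false.
    At z: ◇¬r requires ¬r at some successor in {v, w}.
      ¬r holds at w, so ◇¬r is true at z.

No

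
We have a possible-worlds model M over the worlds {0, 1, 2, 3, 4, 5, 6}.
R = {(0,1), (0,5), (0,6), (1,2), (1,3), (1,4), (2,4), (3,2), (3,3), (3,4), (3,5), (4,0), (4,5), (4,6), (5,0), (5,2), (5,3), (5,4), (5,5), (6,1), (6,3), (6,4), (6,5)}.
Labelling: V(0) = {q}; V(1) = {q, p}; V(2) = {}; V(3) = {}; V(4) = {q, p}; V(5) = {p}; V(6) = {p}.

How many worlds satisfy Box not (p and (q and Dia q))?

Let φ = Box not (p and (q and Dia q)). Evaluate φ at each world:
  0 (successors {1, 5, 6}): φ is false.
  1 (successors {2, 3, 4}): φ is false.
  2 (successors {4}): φ is false.
  3 (successors {2, 3, 4, 5}): φ is false.
  4 (successors {0, 5, 6}): φ is true.
  5 (successors {0, 2, 3, 4, 5}): φ is false.
  6 (successors {1, 3, 4, 5}): φ is false.
For instance, at 5:
  At 5: Box not (p and (q and Dia q)) requires not (p and (q and Dia q)) at every successor {0, 2, 3, 4, 5}.
    not (p and (q and Dia q)) fails at 4, so Box not (p and (q and Dia q)) is false at 5.
      At 4: p and (q and Dia q) is true, so not (p and (q and Dia q)) is false.
Satisfying worlds: {4}

1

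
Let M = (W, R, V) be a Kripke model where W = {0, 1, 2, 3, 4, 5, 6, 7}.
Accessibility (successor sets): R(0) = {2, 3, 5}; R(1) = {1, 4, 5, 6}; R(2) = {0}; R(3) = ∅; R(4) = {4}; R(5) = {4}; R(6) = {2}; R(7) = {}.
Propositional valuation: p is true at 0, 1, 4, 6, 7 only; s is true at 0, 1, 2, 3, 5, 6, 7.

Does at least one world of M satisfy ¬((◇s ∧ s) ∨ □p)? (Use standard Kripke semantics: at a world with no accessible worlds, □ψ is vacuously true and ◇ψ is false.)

No

Let φ = ¬((◇s ∧ s) ∨ □p). Evaluate φ at each world:
  0 (successors {2, 3, 5}): φ is false.
  1 (successors {1, 4, 5, 6}): φ is false.
  2 (successors {0}): φ is false.
  3 (successors ∅): φ is false.
  4 (successors {4}): φ is false.
  5 (successors {4}): φ is false.
  6 (successors {2}): φ is false.
  7 (successors ∅): φ is false.
For instance, at 0:
  At 0: (◇s ∧ s) ∨ □p is true, so ¬((◇s ∧ s) ∨ □p) is false.
    At 0: ◇s ∧ s is true, □p is false, so (◇s ∧ s) ∨ □p is true.
      At 0: ◇s is true, s is true, so ◇s ∧ s is true.
      At 0: □p requires p at every successor {2, 3, 5}.
        p fails at 2, so □p is false at 0.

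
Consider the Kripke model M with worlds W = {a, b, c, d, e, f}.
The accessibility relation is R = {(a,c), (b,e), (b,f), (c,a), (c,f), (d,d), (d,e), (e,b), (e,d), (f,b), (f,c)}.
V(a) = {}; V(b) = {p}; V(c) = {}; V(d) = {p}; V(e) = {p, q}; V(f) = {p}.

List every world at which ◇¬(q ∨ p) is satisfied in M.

a, c, f

Let φ = ◇¬(q ∨ p). Evaluate φ at each world:
  a (successors {c}): φ is true.
  b (successors {e, f}): φ is false.
  c (successors {a, f}): φ is true.
  d (successors {d, e}): φ is false.
  e (successors {b, d}): φ is false.
  f (successors {b, c}): φ is true.
For instance, at b:
  At b: ◇¬(q ∨ p) requires ¬(q ∨ p) at some successor in {e, f}.
    At e: ¬(q ∨ p) is false.
    At f: ¬(q ∨ p) is false.
  So ◇¬(q ∨ p) is false at b.
Satisfying worlds: {a, c, f}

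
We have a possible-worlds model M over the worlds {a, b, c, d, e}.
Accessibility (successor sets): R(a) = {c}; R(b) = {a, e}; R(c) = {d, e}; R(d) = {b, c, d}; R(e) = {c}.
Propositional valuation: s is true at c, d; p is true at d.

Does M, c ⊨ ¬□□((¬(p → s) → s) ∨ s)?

No

At c: □□((¬(p → s) → s) ∨ s) is true, so ¬□□((¬(p → s) → s) ∨ s) is false.
  At c: □□((¬(p → s) → s) ∨ s) requires □((¬(p → s) → s) ∨ s) at every successor {d, e}.
      At d: □((¬(p → s) → s) ∨ s) requires (¬(p → s) → s) ∨ s at every successor {b, c, d}.
        At b: (¬(p → s) → s) ∨ s is true.
        At c: (¬(p → s) → s) ∨ s is true.
        At d: (¬(p → s) → s) ∨ s is true.
      So □((¬(p → s) → s) ∨ s) is true at d.
      At e: □((¬(p → s) → s) ∨ s) requires (¬(p → s) → s) ∨ s at every successor {c}.
        At c: (¬(p → s) → s) ∨ s is true.
      So □((¬(p → s) → s) ∨ s) is true at e.
  So □□((¬(p → s) → s) ∨ s) is true at c.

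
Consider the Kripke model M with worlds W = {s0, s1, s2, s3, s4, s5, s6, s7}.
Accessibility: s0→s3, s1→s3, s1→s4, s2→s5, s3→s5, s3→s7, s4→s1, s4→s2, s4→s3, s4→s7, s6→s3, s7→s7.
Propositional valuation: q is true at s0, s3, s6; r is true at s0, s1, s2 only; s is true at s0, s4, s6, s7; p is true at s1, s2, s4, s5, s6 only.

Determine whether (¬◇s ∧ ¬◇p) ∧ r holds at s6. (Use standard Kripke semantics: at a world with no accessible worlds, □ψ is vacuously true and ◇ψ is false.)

No

At s6: ¬◇s ∧ ¬◇p is true, r is false, so (¬◇s ∧ ¬◇p) ∧ r is false.
  At s6: ¬◇s is true, ¬◇p is true, so ¬◇s ∧ ¬◇p is true.
    At s6: ◇s is false, so ¬◇s is true.
      At s6: ◇s requires s at some successor in {s3}.
        At s3: s is false.
      So ◇s is false at s6.
    At s6: ◇p is false, so ¬◇p is true.
      At s6: ◇p requires p at some successor in {s3}.
        At s3: p is false.
      So ◇p is false at s6.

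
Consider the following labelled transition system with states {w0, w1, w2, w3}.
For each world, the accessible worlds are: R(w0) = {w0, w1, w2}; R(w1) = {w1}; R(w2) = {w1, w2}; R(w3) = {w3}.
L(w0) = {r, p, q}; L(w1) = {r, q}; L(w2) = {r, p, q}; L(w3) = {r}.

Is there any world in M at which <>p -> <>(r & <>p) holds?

Let φ = <>p -> <>(r & <>p). Evaluate φ at each world:
  w0 (successors {w0, w1, w2}): φ is true.
  w1 (successors {w1}): φ is true.
  w2 (successors {w1, w2}): φ is true.
  w3 (successors {w3}): φ is true.
Detail at w0 (witness):
  At w0: <>p is true, <>(r & <>p) is true, so <>p -> <>(r & <>p) is true.
    At w0: <>p requires p at some successor in {w0, w1, w2}.
      p holds at w0, so <>p is true at w0.
    At w0: <>(r & <>p) requires r & <>p at some successor in {w0, w1, w2}.
      r & <>p holds at w0, so <>(r & <>p) is true at w0.

Yes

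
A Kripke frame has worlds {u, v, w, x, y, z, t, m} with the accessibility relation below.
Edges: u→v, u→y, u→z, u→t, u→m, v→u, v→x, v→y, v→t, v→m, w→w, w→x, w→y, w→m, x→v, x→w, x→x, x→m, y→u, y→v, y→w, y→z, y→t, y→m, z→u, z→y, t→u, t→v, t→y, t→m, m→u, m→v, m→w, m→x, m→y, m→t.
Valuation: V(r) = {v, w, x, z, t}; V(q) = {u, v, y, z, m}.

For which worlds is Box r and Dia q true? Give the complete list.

Recall that Box ψ holds at a world iff ψ holds at every accessible world, and Dia ψ holds iff ψ holds at some accessible world.
Let φ = Box r and Dia q. Evaluate φ at each world:
  u (successors {v, y, z, t, m}): φ is false.
  v (successors {u, x, y, t, m}): φ is false.
  w (successors {w, x, y, m}): φ is false.
  x (successors {v, w, x, m}): φ is false.
  y (successors {u, v, w, z, t, m}): φ is false.
  z (successors {u, y}): φ is false.
  t (successors {u, v, y, m}): φ is false.
  m (successors {u, v, w, x, y, t}): φ is false.
For instance, at y:
  At y: Box r is false, Dia q is true, so Box r and Dia q is false.
    At y: Box r requires r at every successor {u, v, w, z, t, m}.
      r fails at u, so Box r is false at y.
    At y: Dia q requires q at some successor in {u, v, w, z, t, m}.
      q holds at u, so Dia q is true at y.
Satisfying worlds: none.

none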